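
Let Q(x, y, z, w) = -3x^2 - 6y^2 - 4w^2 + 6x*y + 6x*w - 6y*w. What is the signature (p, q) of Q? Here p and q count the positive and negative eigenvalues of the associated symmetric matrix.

(0, 3)

Write A = [[-3, 3, 0, 3], [3, -6, 0, -3], [0, 0, 0, 0], [3, -3, 0, -4]].
Congruent diagonalization of A (simultaneous row and column reduction) yields pivots -3, -3, 0, -1.
That gives 3 negative, 1 zero pivots.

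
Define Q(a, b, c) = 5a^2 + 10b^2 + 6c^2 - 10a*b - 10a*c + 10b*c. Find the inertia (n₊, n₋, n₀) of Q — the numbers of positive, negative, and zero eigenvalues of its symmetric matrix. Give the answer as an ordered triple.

(3, 0, 0)

The symmetric matrix is A = [[5, -5, -5], [-5, 10, 5], [-5, 5, 6]].
Row-reducing A symmetrically gives the diagonal entries 5, 5, 1.
That gives 3 positive pivots.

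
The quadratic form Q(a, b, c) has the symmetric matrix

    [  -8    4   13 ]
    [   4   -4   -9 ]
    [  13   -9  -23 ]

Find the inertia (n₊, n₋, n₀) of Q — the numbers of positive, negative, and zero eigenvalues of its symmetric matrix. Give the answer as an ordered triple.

(1, 2, 0)

Symmetric row and column elimination reduces A to a congruent diagonal form with pivots -8, -2, 5/4.
So there are 1 positive, 2 negative pivots.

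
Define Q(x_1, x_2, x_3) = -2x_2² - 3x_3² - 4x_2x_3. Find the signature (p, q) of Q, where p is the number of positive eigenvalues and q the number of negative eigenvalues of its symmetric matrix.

(0, 2)

The symmetric matrix is A = [[0, 0, 0], [0, -2, -2], [0, -2, -3]].
Applying the same elementary operations to the rows and columns of A produces a congruent diagonal matrix with entries 0, -2, -1.
That gives 2 negative, 1 zero pivots.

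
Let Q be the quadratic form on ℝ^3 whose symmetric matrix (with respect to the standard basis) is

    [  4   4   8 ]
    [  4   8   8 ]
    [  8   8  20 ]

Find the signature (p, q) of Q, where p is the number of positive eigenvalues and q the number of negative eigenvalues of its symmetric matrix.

(3, 0)

Congruent diagonalization of A (simultaneous row and column reduction) yields pivots 4, 4, 4.
That gives 3 positive pivots.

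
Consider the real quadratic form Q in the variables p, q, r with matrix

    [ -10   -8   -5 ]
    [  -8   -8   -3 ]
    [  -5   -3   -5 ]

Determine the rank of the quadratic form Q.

3

Symmetric row and column elimination reduces A to a congruent diagonal form with pivots -10, -8/5, -15/8.
Counting signs: 3 negative.
The rank is the number of nonzero pivots: 3.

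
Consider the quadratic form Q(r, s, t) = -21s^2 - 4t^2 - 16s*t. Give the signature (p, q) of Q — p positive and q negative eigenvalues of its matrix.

The symmetric matrix is A = [[0, 0, 0], [0, -21, -8], [0, -8, -4]].
Symmetric row and column elimination reduces A to a congruent diagonal form with pivots 0, -21, -20/21.
Counting signs: 2 negative, 1 zero.

(0, 2)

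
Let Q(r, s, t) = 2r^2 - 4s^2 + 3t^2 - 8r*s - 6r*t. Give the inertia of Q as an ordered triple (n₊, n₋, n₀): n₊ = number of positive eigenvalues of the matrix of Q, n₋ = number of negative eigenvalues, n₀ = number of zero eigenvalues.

The associated matrix is A = [[2, -4, -3], [-4, -4, 0], [-3, 0, 3]].
Congruent diagonalization of A (simultaneous row and column reduction) yields pivots 2, -12, 3/2.
So there are 2 positive, 1 negative pivots.

(2, 1, 0)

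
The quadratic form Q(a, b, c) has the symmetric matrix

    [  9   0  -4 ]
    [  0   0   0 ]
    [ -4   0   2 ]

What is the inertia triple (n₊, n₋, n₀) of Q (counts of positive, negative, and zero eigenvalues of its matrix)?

(2, 0, 1)

Symmetric row and column elimination reduces A to a congruent diagonal form with pivots 9, 0, 2/9.
So there are 2 positive, 1 zero pivots.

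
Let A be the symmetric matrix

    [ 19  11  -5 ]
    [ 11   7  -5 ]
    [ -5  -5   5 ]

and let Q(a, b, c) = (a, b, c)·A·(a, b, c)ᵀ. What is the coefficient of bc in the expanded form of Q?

-10

The coefficient of bc is A[2,3] + A[3,2] = 2·(-5) = -10.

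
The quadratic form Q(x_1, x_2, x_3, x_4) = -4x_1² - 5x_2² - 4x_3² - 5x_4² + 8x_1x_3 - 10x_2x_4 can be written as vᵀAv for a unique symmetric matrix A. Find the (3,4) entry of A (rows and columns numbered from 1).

The coefficient of x_3·x_4 in Q is 0. For a symmetric A this equals A[3,4] + A[4,3] = 2·A[3,4].
So A[3,4] = 0/2 = 0.

0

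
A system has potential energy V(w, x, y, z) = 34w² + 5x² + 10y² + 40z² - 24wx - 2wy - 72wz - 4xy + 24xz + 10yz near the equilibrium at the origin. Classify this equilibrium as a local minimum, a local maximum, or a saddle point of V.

The Hessian at the origin is H = [[68, -24, -2, -72], [-24, 10, -4, 24], [-2, -4, 20, 10], [-72, 24, 10, 80]].
Congruent diagonalization of H (simultaneous row and column reduction) yields pivots 68, 26/17, 71/13, 12/71.
So there are 4 positive pivots.
H is positive definite, so the origin is a strict local minimum.

local minimum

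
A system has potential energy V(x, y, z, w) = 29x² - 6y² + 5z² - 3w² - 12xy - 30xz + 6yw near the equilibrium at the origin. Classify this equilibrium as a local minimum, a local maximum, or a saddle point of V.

saddle point

The Hessian at the origin is H = [[58, -12, -30, 0], [-12, -12, 0, 6], [-30, 0, 10, 0], [0, 6, 0, -6]].
Row-reducing H symmetrically gives the diagonal entries 58, -420/29, -20/7, -6/5.
That gives 1 positive, 3 negative pivots.
H is indefinite, so the origin is a saddle point.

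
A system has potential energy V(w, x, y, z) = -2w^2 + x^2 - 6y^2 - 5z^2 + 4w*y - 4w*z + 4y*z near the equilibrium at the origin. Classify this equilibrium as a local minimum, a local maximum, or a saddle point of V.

The Hessian at the origin is H = [[-4, 0, 4, -4], [0, 2, 0, 0], [4, 0, -12, 4], [-4, 0, 4, -10]].
Row-reducing H symmetrically gives the diagonal entries -4, 2, -8, -6.
That gives 1 positive, 3 negative pivots.
H is indefinite, so the origin is a saddle point.

saddle point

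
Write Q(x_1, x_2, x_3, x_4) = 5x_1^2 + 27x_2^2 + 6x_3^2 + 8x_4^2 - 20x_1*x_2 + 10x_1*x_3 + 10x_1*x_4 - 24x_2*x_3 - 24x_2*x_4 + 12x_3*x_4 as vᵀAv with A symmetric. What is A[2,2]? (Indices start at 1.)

27

The coefficient of x_2^2 in Q is 27, and that is exactly A[2,2].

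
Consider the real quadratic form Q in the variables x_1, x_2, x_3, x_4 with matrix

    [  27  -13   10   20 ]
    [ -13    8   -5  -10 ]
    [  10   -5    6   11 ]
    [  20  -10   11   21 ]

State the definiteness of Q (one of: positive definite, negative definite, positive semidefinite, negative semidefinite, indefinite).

positive definite

Leading principal minors: Δ_1 = 27, Δ_2 = 47, Δ_3 = 107, Δ_4 = 60.
All leading principal minors are positive, so by Sylvester's criterion Q is positive definite.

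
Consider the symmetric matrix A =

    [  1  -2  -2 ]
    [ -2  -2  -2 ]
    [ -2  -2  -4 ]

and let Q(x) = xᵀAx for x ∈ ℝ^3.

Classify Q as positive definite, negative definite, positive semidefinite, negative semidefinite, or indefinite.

indefinite

An LDLᵀ factorisation of A has diagonal entries 1, -6, -2.
So there are 1 positive, 2 negative pivots.
Hence Q is indefinite.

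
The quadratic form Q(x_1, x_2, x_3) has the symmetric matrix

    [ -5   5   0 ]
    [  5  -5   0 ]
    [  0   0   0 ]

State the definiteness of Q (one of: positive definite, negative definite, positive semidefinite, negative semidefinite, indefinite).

negative semidefinite

Symmetric row and column elimination reduces A to a congruent diagonal form with pivots -5, 0, 0.
So there are 1 negative, 2 zero pivots.
Hence Q is negative semidefinite.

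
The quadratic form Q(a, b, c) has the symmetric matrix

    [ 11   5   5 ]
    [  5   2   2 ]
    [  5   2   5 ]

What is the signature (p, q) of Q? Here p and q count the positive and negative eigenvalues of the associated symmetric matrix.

(2, 1)

Congruent diagonalization of A (simultaneous row and column reduction) yields pivots 11, -3/11, 3.
So there are 2 positive, 1 negative pivots.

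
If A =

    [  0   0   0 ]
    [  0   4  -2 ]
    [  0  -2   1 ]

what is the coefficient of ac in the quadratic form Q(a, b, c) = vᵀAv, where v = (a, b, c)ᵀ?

0

The coefficient of ac is A[1,3] + A[3,1] = 2·0 = 0.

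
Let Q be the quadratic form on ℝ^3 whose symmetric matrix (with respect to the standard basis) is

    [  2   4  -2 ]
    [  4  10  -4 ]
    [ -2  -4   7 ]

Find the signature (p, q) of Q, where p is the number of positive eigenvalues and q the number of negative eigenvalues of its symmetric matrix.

(3, 0)

Applying the same elementary operations to the rows and columns of A produces a congruent diagonal matrix with entries 2, 2, 5.
That gives 3 positive pivots.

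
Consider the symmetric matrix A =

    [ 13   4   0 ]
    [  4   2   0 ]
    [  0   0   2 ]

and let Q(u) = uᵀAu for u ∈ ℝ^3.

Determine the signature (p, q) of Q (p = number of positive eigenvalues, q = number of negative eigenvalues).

Applying the same elementary operations to the rows and columns of A produces a congruent diagonal matrix with entries 13, 10/13, 2.
Counting signs: 3 positive.

(3, 0)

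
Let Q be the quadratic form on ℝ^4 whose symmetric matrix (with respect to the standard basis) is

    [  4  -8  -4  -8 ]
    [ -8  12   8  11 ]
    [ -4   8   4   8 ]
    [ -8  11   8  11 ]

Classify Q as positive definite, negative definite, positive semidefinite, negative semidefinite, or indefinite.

indefinite

Applying the same elementary operations to the rows and columns of A produces a congruent diagonal matrix with entries 4, -4, 0, 5/4.
That gives 2 positive, 1 negative, 1 zero pivots.
Hence Q is indefinite.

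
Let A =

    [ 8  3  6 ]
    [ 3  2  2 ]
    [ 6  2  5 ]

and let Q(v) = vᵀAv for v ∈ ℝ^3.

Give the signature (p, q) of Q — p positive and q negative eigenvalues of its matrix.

An LDLᵀ factorisation of A has diagonal entries 8, 7/8, 3/7.
Counting signs: 3 positive.

(3, 0)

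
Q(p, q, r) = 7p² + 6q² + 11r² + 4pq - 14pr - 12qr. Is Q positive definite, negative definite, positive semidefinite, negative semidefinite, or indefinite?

positive definite

The symmetric matrix is A = [[7, 2, -7], [2, 6, -6], [-7, -6, 11]].
Applying the same elementary operations to the rows and columns of A produces a congruent diagonal matrix with entries 7, 38/7, 20/19.
So there are 3 positive pivots.
Hence Q is positive definite.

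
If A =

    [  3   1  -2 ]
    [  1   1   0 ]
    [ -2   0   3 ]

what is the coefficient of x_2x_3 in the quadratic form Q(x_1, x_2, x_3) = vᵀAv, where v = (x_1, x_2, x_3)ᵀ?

0

The coefficient of x_2x_3 is A[2,3] + A[3,2] = 2·0 = 0.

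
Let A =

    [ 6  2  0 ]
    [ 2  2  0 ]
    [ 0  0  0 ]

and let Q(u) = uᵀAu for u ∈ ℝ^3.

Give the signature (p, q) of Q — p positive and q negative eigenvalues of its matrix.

(2, 0)

Row-reducing A symmetrically gives the diagonal entries 6, 4/3, 0.
So there are 2 positive, 1 zero pivots.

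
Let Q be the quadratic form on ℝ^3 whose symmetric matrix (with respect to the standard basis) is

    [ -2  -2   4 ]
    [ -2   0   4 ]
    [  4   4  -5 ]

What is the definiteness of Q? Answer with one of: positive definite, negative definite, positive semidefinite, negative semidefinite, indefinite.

indefinite

Congruent diagonalization of A (simultaneous row and column reduction) yields pivots -2, 2, 3.
So there are 2 positive, 1 negative pivots.
Hence Q is indefinite.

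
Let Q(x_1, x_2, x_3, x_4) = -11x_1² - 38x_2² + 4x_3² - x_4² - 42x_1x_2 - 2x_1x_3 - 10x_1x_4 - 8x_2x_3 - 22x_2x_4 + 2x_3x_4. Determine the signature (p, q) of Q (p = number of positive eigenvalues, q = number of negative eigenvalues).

The symmetric matrix is A = [[-11, -21, -1, -5], [-21, -38, -4, -11], [-1, -4, 4, 1], [-5, -11, 1, -1]].
An LDLᵀ factorisation of A has diagonal entries -11, 23/11, 2, 6/23.
Counting signs: 3 positive, 1 negative.

(3, 1)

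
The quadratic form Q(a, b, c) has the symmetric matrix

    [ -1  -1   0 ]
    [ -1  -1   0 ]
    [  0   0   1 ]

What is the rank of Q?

Congruent diagonalization of A (simultaneous row and column reduction) yields pivots -1, 0, 1.
That gives 1 positive, 1 negative, 1 zero pivots.
The rank is the number of nonzero pivots: 2.

2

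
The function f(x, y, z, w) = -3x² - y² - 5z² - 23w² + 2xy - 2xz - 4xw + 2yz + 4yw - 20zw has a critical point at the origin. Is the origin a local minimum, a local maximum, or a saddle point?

local maximum

The Hessian at the origin is H = [[-6, 2, -2, -4], [2, -2, 2, 4], [-2, 2, -10, -20], [-4, 4, -20, -46]].
An LDLᵀ factorisation of H has diagonal entries -6, -4/3, -8, -6.
Counting signs: 4 negative.
H is negative definite, so the origin is a strict local maximum.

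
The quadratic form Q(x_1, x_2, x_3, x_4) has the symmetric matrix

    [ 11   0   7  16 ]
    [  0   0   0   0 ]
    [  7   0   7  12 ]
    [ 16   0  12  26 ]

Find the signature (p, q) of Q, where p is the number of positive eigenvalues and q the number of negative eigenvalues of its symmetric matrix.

Congruent diagonalization of A (simultaneous row and column reduction) yields pivots 11, 0, 28/11, 10/7.
So there are 3 positive, 1 zero pivots.

(3, 0)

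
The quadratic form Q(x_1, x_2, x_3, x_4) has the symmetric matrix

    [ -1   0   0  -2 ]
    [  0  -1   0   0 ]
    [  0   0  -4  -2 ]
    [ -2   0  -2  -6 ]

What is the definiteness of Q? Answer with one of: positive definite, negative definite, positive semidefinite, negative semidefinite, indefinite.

negative definite

Row-reducing A symmetrically gives the diagonal entries -1, -1, -4, -1.
Counting signs: 4 negative.
Hence Q is negative definite.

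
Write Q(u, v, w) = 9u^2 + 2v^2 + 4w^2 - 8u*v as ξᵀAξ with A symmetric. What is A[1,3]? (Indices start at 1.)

The coefficient of u·w in Q is 0. For a symmetric A this equals A[1,3] + A[3,1] = 2·A[1,3].
So A[1,3] = 0/2 = 0.

0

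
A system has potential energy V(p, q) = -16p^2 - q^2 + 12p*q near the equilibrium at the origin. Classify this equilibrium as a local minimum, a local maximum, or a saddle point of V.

saddle point

The Hessian at the origin is H = [[-32, 12], [12, -2]].
det H = -32·-2 − (12)² = -80 < 0, so H is indefinite.
Therefore the origin is a saddle point.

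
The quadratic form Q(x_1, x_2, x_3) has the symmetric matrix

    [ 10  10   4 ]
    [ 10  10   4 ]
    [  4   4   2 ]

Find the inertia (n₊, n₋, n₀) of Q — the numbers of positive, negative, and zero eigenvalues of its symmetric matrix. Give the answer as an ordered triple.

(2, 0, 1)

Symmetric row and column elimination reduces A to a congruent diagonal form with pivots 10, 0, 2/5.
Counting signs: 2 positive, 1 zero.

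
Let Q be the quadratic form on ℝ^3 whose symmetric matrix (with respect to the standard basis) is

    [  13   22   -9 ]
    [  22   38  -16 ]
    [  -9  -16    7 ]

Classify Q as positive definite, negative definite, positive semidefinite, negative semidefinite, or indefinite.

Congruent diagonalization of A (simultaneous row and column reduction) yields pivots 13, 10/13, 0.
Counting signs: 2 positive, 1 zero.
Hence Q is positive semidefinite.

positive semidefinite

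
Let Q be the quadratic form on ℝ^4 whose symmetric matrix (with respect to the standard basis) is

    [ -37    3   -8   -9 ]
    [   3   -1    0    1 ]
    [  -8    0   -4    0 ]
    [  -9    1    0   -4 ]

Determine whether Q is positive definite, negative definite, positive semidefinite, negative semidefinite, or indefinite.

negative semidefinite

Row-reducing A symmetrically gives the diagonal entries -37, -28/37, -12/7, 0.
So there are 3 negative, 1 zero pivots.
Hence Q is negative semidefinite.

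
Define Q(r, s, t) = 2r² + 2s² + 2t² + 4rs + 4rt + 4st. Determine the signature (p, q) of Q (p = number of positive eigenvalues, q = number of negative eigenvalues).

(1, 0)

The associated matrix is A = [[2, 2, 2], [2, 2, 2], [2, 2, 2]].
Applying the same elementary operations to the rows and columns of A produces a congruent diagonal matrix with entries 2, 0, 0.
Counting signs: 1 positive, 2 zero.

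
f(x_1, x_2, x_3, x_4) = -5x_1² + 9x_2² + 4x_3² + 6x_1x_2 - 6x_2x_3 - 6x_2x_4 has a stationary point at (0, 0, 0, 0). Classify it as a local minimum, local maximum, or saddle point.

saddle point

The Hessian at the origin is H = [[-10, 6, 0, 0], [6, 18, -6, -6], [0, -6, 8, 0], [0, -6, 0, 0]].
An LDLᵀ factorisation of H has diagonal entries -10, 108/5, 19/3, -40/19.
That gives 2 positive, 2 negative pivots.
H is indefinite, so the origin is a saddle point.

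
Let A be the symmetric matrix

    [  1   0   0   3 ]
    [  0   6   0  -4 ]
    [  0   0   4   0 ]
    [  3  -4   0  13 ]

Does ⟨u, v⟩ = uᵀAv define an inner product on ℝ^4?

yes

An LDLᵀ factorisation of A has diagonal entries 1, 6, 4, 4/3.
Counting signs: 4 positive.
Hence Q is positive definite.
⟨·,·⟩ is an inner product exactly when A is positive definite.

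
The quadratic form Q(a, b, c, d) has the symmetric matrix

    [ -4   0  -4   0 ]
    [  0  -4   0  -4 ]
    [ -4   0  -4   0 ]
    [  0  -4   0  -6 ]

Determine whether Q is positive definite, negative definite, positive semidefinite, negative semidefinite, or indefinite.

negative semidefinite

Congruent diagonalization of A (simultaneous row and column reduction) yields pivots -4, -4, 0, -2.
Counting signs: 3 negative, 1 zero.
Hence Q is negative semidefinite.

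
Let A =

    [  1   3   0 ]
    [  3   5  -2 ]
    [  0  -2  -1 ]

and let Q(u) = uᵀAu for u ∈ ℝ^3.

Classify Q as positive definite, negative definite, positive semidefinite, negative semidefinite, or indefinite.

indefinite

Congruent diagonalization of A (simultaneous row and column reduction) yields pivots 1, -4, 0.
So there are 1 positive, 1 negative, 1 zero pivots.
Hence Q is indefinite.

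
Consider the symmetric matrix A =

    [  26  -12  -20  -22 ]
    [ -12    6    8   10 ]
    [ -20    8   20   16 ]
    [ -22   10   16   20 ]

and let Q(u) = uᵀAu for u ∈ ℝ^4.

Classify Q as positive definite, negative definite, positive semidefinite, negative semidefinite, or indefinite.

positive semidefinite

Symmetric row and column elimination reduces A to a congruent diagonal form with pivots 26, 6/13, 4/3, 0.
Counting signs: 3 positive, 1 zero.
Hence Q is positive semidefinite.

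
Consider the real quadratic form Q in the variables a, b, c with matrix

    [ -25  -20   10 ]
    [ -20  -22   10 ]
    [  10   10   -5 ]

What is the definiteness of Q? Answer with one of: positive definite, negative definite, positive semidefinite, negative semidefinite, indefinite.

negative definite

Applying the same elementary operations to the rows and columns of A produces a congruent diagonal matrix with entries -25, -6, -1/3.
Counting signs: 3 negative.
Hence Q is negative definite.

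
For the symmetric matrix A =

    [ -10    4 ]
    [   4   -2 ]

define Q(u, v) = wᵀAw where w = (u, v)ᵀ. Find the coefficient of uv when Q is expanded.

8

The coefficient of uv is A[1,2] + A[2,1] = 2·4 = 8.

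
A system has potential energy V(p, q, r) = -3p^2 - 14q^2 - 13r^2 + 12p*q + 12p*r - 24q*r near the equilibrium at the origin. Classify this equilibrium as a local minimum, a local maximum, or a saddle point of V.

local maximum

The Hessian at the origin is H = [[-6, 12, 12], [12, -28, -24], [12, -24, -26]].
An LDLᵀ factorisation of H has diagonal entries -6, -4, -2.
Counting signs: 3 negative.
H is negative definite, so the origin is a strict local maximum.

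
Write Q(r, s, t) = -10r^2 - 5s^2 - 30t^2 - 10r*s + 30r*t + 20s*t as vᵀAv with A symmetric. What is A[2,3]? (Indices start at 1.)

10

The coefficient of s·t in Q is 20. For a symmetric A this equals A[2,3] + A[3,2] = 2·A[2,3].
So A[2,3] = 20/2 = 10.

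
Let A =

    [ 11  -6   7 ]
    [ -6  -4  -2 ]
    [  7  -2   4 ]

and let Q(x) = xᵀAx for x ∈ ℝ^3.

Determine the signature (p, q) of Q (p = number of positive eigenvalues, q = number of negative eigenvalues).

(1, 1)

Congruent diagonalization of A (simultaneous row and column reduction) yields pivots 11, -80/11, 0.
So there are 1 positive, 1 negative, 1 zero pivots.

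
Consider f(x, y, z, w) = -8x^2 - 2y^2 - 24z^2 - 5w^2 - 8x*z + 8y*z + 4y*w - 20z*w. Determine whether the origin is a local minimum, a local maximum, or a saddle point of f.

local maximum

The Hessian at the origin is H = [[-16, 0, -8, 0], [0, -4, 8, 4], [-8, 8, -48, -20], [0, 4, -20, -10]].
An LDLᵀ factorisation of H has diagonal entries -16, -4, -28, -6/7.
That gives 4 negative pivots.
H is negative definite, so the origin is a strict local maximum.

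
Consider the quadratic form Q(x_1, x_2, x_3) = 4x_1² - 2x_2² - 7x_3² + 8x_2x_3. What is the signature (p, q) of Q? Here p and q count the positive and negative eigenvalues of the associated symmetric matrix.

(2, 1)

The associated matrix is A = [[4, 0, 0], [0, -2, 4], [0, 4, -7]].
Symmetric row and column elimination reduces A to a congruent diagonal form with pivots 4, -2, 1.
That gives 2 positive, 1 negative pivots.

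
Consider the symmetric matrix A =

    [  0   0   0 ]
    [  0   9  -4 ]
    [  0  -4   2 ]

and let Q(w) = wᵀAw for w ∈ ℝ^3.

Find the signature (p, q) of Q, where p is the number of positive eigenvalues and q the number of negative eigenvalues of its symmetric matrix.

(2, 0)

Symmetric row and column elimination reduces A to a congruent diagonal form with pivots 0, 9, 2/9.
So there are 2 positive, 1 zero pivots.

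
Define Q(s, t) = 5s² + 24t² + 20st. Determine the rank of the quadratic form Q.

The associated matrix is A = [[5, 10], [10, 24]].
Applying the same elementary operations to the rows and columns of A produces a congruent diagonal matrix with entries 5, 4.
Counting signs: 2 positive.
The rank is the number of nonzero pivots: 2.

2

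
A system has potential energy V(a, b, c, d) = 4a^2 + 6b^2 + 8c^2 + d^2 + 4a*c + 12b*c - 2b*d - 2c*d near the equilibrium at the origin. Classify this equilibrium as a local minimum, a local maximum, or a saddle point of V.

local minimum

The Hessian at the origin is H = [[8, 0, 4, 0], [0, 12, 12, -2], [4, 12, 16, -2], [0, -2, -2, 2]].
Row-reducing H symmetrically gives the diagonal entries 8, 12, 2, 5/3.
Counting signs: 4 positive.
H is positive definite, so the origin is a strict local minimum.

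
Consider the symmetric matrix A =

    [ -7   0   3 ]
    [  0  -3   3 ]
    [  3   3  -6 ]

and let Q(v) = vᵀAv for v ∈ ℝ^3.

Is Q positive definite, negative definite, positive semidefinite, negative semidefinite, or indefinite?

Leading principal minors: Δ_1 = -7, Δ_2 = 21, Δ_3 = -36.
The signs alternate starting with Δ_1 < 0, so by Sylvester's criterion Q is negative definite.

negative definite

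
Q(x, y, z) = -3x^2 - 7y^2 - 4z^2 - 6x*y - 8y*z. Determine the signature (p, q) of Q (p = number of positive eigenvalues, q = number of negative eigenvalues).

The associated matrix is A = [[-3, -3, 0], [-3, -7, -4], [0, -4, -4]].
Symmetric row and column elimination reduces A to a congruent diagonal form with pivots -3, -4, 0.
Counting signs: 2 negative, 1 zero.

(0, 2)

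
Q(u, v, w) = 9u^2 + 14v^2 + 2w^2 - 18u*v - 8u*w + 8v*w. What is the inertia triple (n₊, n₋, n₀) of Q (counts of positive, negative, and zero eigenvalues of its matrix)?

The symmetric matrix is A = [[9, -9, -4], [-9, 14, 4], [-4, 4, 2]].
Row-reducing A symmetrically gives the diagonal entries 9, 5, 2/9.
So there are 3 positive pivots.

(3, 0, 0)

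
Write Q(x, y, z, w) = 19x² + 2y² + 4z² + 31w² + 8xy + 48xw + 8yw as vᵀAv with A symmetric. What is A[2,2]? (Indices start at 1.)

The coefficient of y² in Q is 2, and that is exactly A[2,2].

2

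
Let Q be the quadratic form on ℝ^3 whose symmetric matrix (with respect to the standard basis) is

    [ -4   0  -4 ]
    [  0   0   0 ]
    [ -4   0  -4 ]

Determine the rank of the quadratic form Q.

1

Row-reducing A symmetrically gives the diagonal entries -4, 0, 0.
That gives 1 negative, 2 zero pivots.
The rank is the number of nonzero pivots: 1.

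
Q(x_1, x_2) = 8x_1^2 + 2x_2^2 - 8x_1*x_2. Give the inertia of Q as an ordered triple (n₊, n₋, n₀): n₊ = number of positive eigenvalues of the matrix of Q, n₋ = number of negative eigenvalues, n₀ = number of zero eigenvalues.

Write A = [[8, -4], [-4, 2]].
Row-reducing A symmetrically gives the diagonal entries 8, 0.
So there are 1 positive, 1 zero pivots.

(1, 0, 1)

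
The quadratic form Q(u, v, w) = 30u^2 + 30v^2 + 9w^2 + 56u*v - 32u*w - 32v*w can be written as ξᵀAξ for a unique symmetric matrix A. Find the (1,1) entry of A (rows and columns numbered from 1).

The coefficient of u^2 in Q is 30, and that is exactly A[1,1].

30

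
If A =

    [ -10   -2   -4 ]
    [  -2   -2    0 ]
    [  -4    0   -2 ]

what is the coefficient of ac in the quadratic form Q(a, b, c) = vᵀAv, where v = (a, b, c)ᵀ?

The coefficient of ac is A[1,3] + A[3,1] = 2·(-4) = -8.

-8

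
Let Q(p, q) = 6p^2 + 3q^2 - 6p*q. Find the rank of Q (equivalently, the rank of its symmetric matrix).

Write A = [[6, -3], [-3, 3]].
Applying the same elementary operations to the rows and columns of A produces a congruent diagonal matrix with entries 6, 3/2.
So there are 2 positive pivots.
The rank is the number of nonzero pivots: 2.

2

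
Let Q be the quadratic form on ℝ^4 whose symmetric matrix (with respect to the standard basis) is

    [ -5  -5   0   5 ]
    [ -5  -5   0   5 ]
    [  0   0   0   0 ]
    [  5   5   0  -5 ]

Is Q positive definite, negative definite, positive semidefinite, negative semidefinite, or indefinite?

Congruent diagonalization of A (simultaneous row and column reduction) yields pivots -5, 0, 0, 0.
So there are 1 negative, 3 zero pivots.
Hence Q is negative semidefinite.

negative semidefinite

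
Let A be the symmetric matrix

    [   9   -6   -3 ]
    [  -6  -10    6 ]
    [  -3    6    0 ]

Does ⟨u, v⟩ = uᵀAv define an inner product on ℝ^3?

no

An LDLᵀ factorisation of A has diagonal entries 9, -14, 1/7.
So there are 2 positive, 1 negative pivots.
Hence Q is indefinite.
⟨·,·⟩ is an inner product exactly when A is positive definite.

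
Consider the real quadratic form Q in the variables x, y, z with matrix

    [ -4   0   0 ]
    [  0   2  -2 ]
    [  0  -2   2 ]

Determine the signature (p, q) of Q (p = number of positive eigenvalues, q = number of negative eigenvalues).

Applying the same elementary operations to the rows and columns of A produces a congruent diagonal matrix with entries -4, 2, 0.
Counting signs: 1 positive, 1 negative, 1 zero.

(1, 1)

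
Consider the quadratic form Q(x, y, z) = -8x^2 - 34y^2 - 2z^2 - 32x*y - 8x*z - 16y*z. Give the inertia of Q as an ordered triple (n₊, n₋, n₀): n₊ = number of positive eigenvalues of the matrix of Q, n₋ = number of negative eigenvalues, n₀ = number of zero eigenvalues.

(0, 2, 1)

Write A = [[-8, -16, -4], [-16, -34, -8], [-4, -8, -2]].
Congruent diagonalization of A (simultaneous row and column reduction) yields pivots -8, -2, 0.
Counting signs: 2 negative, 1 zero.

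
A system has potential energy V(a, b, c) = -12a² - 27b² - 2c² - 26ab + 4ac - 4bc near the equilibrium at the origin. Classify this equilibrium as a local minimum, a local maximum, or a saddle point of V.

The Hessian at the origin is H = [[-24, -26, 4], [-26, -54, -4], [4, -4, -4]].
An LDLᵀ factorisation of H has diagonal entries -24, -155/6, -20/31.
That gives 3 negative pivots.
H is negative definite, so the origin is a strict local maximum.

local maximum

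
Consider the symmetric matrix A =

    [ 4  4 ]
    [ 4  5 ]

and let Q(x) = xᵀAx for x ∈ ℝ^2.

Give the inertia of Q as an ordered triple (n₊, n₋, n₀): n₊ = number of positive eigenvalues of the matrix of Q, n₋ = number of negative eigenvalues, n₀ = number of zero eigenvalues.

Applying the same elementary operations to the rows and columns of A produces a congruent diagonal matrix with entries 4, 1.
Counting signs: 2 positive.

(2, 0, 0)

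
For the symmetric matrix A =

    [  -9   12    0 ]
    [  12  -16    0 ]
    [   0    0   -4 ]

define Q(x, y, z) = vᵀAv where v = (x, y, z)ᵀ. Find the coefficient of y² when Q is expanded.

-16

The coefficient of y² is the diagonal entry A[2,2] = -16.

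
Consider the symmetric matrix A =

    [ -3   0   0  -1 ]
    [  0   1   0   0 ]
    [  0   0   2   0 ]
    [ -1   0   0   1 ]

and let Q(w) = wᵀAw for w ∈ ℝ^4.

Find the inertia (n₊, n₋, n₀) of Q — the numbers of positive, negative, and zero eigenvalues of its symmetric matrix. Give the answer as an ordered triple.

(3, 1, 0)

Congruent diagonalization of A (simultaneous row and column reduction) yields pivots -3, 1, 2, 4/3.
Counting signs: 3 positive, 1 negative.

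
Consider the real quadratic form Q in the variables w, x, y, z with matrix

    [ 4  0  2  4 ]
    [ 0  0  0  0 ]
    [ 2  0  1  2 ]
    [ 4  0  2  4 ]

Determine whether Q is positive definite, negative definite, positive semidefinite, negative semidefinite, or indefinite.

positive semidefinite

Row-reducing A symmetrically gives the diagonal entries 4, 0, 0, 0.
Counting signs: 1 positive, 3 zero.
Hence Q is positive semidefinite.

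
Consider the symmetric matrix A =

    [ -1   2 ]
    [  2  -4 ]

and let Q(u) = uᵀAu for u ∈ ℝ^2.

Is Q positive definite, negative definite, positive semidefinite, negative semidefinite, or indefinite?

negative semidefinite

Row-reducing A symmetrically gives the diagonal entries -1, 0.
That gives 1 negative, 1 zero pivots.
Hence Q is negative semidefinite.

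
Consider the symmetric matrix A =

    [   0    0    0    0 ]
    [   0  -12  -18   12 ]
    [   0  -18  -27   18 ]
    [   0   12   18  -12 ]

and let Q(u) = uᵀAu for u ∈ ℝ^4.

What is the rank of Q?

Applying the same elementary operations to the rows and columns of A produces a congruent diagonal matrix with entries 0, -12, 0, 0.
So there are 1 negative, 3 zero pivots.
The rank is the number of nonzero pivots: 1.

1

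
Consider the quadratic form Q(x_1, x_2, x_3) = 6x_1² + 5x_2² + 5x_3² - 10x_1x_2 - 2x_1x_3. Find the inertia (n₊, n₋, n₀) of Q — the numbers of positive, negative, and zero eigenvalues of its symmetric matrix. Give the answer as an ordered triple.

(3, 0, 0)

The symmetric matrix is A = [[6, -5, -1], [-5, 5, 0], [-1, 0, 5]].
Symmetric row and column elimination reduces A to a congruent diagonal form with pivots 6, 5/6, 4.
Counting signs: 3 positive.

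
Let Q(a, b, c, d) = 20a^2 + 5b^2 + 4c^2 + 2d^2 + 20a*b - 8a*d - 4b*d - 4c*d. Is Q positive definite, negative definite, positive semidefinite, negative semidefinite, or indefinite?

positive semidefinite

Write A = [[20, 10, 0, -4], [10, 5, 0, -2], [0, 0, 4, -2], [-4, -2, -2, 2]].
Symmetric row and column elimination reduces A to a congruent diagonal form with pivots 20, 0, 4, 1/5.
Counting signs: 3 positive, 1 zero.
Hence Q is positive semidefinite.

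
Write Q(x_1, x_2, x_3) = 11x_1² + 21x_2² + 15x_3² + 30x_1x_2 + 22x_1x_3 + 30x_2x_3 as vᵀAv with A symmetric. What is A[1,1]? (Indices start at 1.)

The coefficient of x_1² in Q is 11, and that is exactly A[1,1].

11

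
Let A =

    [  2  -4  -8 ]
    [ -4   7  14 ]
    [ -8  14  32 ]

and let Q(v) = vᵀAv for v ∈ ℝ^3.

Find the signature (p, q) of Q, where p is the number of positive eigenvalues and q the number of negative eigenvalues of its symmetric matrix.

Symmetric row and column elimination reduces A to a congruent diagonal form with pivots 2, -1, 4.
That gives 2 positive, 1 negative pivots.

(2, 1)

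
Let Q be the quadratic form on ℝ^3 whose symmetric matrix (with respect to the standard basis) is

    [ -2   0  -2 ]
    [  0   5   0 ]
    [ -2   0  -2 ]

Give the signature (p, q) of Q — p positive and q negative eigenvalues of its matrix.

Congruent diagonalization of A (simultaneous row and column reduction) yields pivots -2, 5, 0.
That gives 1 positive, 1 negative, 1 zero pivots.

(1, 1)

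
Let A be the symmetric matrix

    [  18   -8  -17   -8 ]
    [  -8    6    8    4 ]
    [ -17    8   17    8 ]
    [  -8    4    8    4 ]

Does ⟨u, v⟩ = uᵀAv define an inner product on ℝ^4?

Row-reducing A symmetrically gives the diagonal entries 18, 22/9, 19/22, 4/19.
That gives 4 positive pivots.
Hence Q is positive definite.
⟨·,·⟩ is an inner product exactly when A is positive definite.

yes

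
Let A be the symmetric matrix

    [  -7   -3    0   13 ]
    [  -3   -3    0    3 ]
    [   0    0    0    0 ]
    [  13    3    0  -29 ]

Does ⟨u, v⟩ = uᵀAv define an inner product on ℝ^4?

no

Row-reducing A symmetrically gives the diagonal entries -7, -12/7, 0, -1.
Counting signs: 3 negative, 1 zero.
Hence Q is negative semidefinite.
⟨·,·⟩ is an inner product exactly when A is positive definite.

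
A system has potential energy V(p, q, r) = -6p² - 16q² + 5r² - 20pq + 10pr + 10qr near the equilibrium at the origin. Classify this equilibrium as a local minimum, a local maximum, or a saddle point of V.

saddle point

The Hessian at the origin is H = [[-12, -20, 10], [-20, -32, 10], [10, 10, 10]].
Symmetric row and column elimination reduces H to a congruent diagonal form with pivots -12, 4/3, -15.
That gives 1 positive, 2 negative pivots.
H is indefinite, so the origin is a saddle point.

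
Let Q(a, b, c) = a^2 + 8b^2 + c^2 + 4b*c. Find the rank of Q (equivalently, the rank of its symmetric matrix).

Write A = [[1, 0, 0], [0, 8, 2], [0, 2, 1]].
Symmetric row and column elimination reduces A to a congruent diagonal form with pivots 1, 8, 1/2.
So there are 3 positive pivots.
The rank is the number of nonzero pivots: 3.

3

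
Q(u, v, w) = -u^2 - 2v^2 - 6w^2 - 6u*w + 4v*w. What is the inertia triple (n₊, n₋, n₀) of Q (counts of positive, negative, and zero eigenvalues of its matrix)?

(1, 2, 0)

The associated matrix is A = [[-1, 0, -3], [0, -2, 2], [-3, 2, -6]].
Congruent diagonalization of A (simultaneous row and column reduction) yields pivots -1, -2, 5.
So there are 1 positive, 2 negative pivots.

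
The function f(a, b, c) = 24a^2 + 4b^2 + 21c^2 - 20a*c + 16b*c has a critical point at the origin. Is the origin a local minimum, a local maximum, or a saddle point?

local minimum

The Hessian at the origin is H = [[48, 0, -20], [0, 8, 16], [-20, 16, 42]].
Congruent diagonalization of H (simultaneous row and column reduction) yields pivots 48, 8, 5/3.
That gives 3 positive pivots.
H is positive definite, so the origin is a strict local minimum.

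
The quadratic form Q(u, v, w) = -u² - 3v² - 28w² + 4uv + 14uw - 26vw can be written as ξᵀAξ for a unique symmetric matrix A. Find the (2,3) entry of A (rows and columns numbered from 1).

-13

The coefficient of v·w in Q is -26. For a symmetric A this equals A[2,3] + A[3,2] = 2·A[2,3].
So A[2,3] = -26/2 = -13.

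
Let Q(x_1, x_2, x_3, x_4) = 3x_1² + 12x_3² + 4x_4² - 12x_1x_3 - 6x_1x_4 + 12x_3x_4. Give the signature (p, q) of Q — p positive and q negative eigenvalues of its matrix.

(2, 0)

The associated matrix is A = [[3, 0, -6, -3], [0, 0, 0, 0], [-6, 0, 12, 6], [-3, 0, 6, 4]].
Row-reducing A symmetrically gives the diagonal entries 3, 0, 0, 1.
That gives 2 positive, 2 zero pivots.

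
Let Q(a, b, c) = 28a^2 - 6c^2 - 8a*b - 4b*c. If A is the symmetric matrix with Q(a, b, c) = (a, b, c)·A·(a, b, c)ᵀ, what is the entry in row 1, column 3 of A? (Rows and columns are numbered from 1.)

The coefficient of a·c in Q is 0. For a symmetric A this equals A[1,3] + A[3,1] = 2·A[1,3].
So A[1,3] = 0/2 = 0.

0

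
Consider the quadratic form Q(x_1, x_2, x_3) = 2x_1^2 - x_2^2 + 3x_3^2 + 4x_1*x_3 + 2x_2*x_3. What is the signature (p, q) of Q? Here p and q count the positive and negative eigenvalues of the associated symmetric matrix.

The associated matrix is A = [[2, 0, 2], [0, -1, 1], [2, 1, 3]].
Congruent diagonalization of A (simultaneous row and column reduction) yields pivots 2, -1, 2.
That gives 2 positive, 1 negative pivots.

(2, 1)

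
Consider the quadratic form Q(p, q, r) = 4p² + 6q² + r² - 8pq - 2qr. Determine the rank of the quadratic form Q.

3

The associated matrix is A = [[4, -4, 0], [-4, 6, -1], [0, -1, 1]].
Applying the same elementary operations to the rows and columns of A produces a congruent diagonal matrix with entries 4, 2, 1/2.
That gives 3 positive pivots.
The rank is the number of nonzero pivots: 3.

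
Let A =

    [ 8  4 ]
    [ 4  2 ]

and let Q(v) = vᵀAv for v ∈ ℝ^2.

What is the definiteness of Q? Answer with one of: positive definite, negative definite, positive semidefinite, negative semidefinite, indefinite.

positive semidefinite

Applying the same elementary operations to the rows and columns of A produces a congruent diagonal matrix with entries 8, 0.
So there are 1 positive, 1 zero pivots.
Hence Q is positive semidefinite.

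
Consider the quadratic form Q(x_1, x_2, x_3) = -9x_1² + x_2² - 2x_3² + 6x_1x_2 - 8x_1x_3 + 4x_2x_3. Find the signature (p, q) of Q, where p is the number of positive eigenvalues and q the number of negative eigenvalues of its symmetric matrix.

The symmetric matrix is A = [[-9, 3, -4], [3, 1, 2], [-4, 2, -2]].
Congruent diagonalization of A (simultaneous row and column reduction) yields pivots -9, 2, -4/9.
So there are 1 positive, 2 negative pivots.

(1, 2)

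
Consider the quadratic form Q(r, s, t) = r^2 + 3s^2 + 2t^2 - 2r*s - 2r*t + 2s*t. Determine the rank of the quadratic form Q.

The associated matrix is A = [[1, -1, -1], [-1, 3, 1], [-1, 1, 2]].
Row-reducing A symmetrically gives the diagonal entries 1, 2, 1.
Counting signs: 3 positive.
The rank is the number of nonzero pivots: 3.

3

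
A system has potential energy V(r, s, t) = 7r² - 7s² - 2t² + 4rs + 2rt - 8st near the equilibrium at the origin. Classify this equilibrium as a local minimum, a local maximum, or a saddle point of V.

saddle point

The Hessian at the origin is H = [[14, 4, 2], [4, -14, -8], [2, -8, -4]].
An LDLᵀ factorisation of H has diagonal entries 14, -106/7, 30/53.
That gives 2 positive, 1 negative pivots.
H is indefinite, so the origin is a saddle point.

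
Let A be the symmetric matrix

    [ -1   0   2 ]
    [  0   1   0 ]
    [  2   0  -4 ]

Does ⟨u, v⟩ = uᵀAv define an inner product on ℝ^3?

Applying the same elementary operations to the rows and columns of A produces a congruent diagonal matrix with entries -1, 1, 0.
So there are 1 positive, 1 negative, 1 zero pivots.
Hence Q is indefinite.
⟨·,·⟩ is an inner product exactly when A is positive definite.

no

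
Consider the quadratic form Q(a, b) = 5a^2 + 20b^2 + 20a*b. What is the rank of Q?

Write A = [[5, 10], [10, 20]].
Congruent diagonalization of A (simultaneous row and column reduction) yields pivots 5, 0.
That gives 1 positive, 1 zero pivots.
The rank is the number of nonzero pivots: 1.

1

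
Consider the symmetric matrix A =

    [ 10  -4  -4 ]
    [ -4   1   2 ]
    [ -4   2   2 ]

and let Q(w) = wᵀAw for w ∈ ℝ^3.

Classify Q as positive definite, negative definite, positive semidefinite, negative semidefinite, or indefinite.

Applying the same elementary operations to the rows and columns of A produces a congruent diagonal matrix with entries 10, -3/5, 2/3.
Counting signs: 2 positive, 1 negative.
Hence Q is indefinite.

indefinite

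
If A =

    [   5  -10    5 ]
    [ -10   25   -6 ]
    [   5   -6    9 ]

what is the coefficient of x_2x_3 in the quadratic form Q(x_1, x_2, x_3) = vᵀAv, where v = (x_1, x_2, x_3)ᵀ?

The coefficient of x_2x_3 is A[2,3] + A[3,2] = 2·(-6) = -12.

-12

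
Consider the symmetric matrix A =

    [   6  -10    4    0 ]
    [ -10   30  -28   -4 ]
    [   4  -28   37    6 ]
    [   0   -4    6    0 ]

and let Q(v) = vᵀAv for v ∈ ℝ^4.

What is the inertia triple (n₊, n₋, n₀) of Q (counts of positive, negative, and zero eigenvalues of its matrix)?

Applying the same elementary operations to the rows and columns of A produces a congruent diagonal matrix with entries 6, 40/3, 1/5, -2.
Counting signs: 3 positive, 1 negative.

(3, 1, 0)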